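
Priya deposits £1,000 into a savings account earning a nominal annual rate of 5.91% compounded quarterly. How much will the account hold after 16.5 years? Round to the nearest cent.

Growth factor = (1 + 0.014775)^66 ≈ 2.632716653.
A ≈ 1,000 × 2.632716653 ≈ 2,632.7167.

£2,632.72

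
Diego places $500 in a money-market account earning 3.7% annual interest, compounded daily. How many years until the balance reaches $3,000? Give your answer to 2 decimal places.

We need (1 + 0.00010137)^(365t) = 6, so 365t = ln 6 / ln 1.000101 ≈ 17676.3609.
t ≈ 17676.3609/365 = 48.4284 years.

48.43 years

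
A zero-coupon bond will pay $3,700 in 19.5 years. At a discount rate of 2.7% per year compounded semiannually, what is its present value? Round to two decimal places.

Periodic rate = 2.7%/2 = 0.0135; 39 periods.
P = 3,700/(1 + 0.0135)^39 ≈ 3,700/1.687043839 ≈ 2,193.1854.

$2,193.19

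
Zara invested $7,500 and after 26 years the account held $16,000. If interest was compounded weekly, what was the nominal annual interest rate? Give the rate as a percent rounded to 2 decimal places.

2.91%

(1 + r/52)^1352 = 16,000/7,500 = 2.13333.
1 + r/52 = 2.13333^(1/1352) ≈ 1.000561, so r/52 ≈ 0.000560575.
r ≈ 52·0.000560575 = 2.91499%.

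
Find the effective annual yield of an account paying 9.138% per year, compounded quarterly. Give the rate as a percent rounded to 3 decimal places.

9.456%

EAR = (1 + 9.138%/4)^4 − 1 = (1 + 0.022845)^4 − 1.
(1 + 0.022845)^4 ≈ 1.094559, so EAR ≈ 9.45593%.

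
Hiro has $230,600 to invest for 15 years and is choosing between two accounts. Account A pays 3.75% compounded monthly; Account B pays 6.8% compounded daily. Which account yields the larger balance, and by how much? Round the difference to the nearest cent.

A: (1 + 0.003125)^180 ≈ 1.7535160094, so 230,600 × 1.7535160094 ≈ 404,360.7918.
B: (1 + 0.068/365)^5475 ≈ 2.77293131771, so 230,600 × 2.77293131771 ≈ 639,437.9619.
Difference ≈ 235,077.1701 in favor of B.

Account B, by $235,077.17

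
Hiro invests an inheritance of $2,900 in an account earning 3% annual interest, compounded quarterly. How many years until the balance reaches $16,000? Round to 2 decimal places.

57.14 years

We need (1 + 0.0075)^(4t) = 5.5172, so 4t = ln 5.5172 / ln 1.0075 ≈ 228.5699.
t ≈ 228.5699/4 = 57.1425 years.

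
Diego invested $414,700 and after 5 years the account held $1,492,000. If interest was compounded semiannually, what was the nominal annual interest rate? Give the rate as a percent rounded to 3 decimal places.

27.318%

(1 + r/2)^10 = 1,492,000/414,700 = 3.59778.
1 + r/2 = 3.59778^(1/10) ≈ 1.136589, so r/2 ≈ 0.136589.
r ≈ 2·0.136589 = 27.31782%.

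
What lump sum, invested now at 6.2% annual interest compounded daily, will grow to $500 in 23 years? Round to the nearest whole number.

$120

Growth factor = (1 + 0.062/365)^8395 ≈ 4.1615138.
P = 500/4.1615138 ≈ 120.1486.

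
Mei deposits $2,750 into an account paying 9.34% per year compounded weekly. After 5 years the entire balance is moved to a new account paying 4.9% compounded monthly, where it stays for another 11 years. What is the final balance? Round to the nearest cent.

After 5 years at 9.34%: 2,750 × 1.594533313 ≈ 4,384.9666.
Then 11 years at 4.9%: 4,384.9666 × 1.712411358 ≈ 7,508.8666.

$7,508.87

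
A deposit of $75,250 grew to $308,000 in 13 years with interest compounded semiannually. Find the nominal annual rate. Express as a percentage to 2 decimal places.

11.14%

(1 + r/2)^26 = 308,000/75,250 = 4.09302.
1 + r/2 = 4.09302^(1/26) ≈ 1.055699, so r/2 ≈ 0.0556991.
r ≈ 2·0.0556991 = 11.13983%.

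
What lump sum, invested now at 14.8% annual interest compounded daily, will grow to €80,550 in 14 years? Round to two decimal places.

Periodic rate = 14.8%/365 = 0.000405479; 5110 periods.
P = 80,550/(1 + 0.148/365)^5110 ≈ 80,550/7.9373545275 ≈ 10,148.2175.

€10,148.22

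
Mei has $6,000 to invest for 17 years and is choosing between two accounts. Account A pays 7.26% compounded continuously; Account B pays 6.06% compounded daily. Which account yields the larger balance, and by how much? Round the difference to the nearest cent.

Account A, by $3,805.45

Account A growth factor: e^(0.0726·17) = e^1.2342 ≈ 3.4356289179; balance ≈ 20,613.7735.
Account B growth factor: (1 + 0.0606/365)^6205 ≈ 2.8013865436; balance ≈ 16,808.3193.
Account A is larger by 3,805.4542.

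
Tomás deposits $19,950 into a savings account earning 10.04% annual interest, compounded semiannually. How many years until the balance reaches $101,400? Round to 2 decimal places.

16.60 years

We need (1 + 0.0502)^(2t) = 5.0827, so 2t = ln 5.0827 / ln 1.0502 ≈ 33.1936.
t ≈ 33.1936/2 = 16.5968 years.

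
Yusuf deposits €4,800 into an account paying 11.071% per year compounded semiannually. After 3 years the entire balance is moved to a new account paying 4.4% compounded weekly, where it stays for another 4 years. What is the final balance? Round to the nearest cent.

€7,907.44

After 3 years at 11.071%: 4,800 × 1.381628974 ≈ 6,631.8191.
Then 4 years at 4.4%: 6,631.8191 × 1.192349321 ≈ 7,907.4450.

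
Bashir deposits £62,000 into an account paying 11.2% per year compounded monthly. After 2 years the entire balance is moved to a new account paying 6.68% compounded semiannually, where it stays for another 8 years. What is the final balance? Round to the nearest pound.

£131,074

Phase 1: 62,000·(1 + 0.112/12)^24 ≈ 77,485.8633.
Phase 2: 77,485.8633·(1 + 0.0334)^16 ≈ 131,074.3738.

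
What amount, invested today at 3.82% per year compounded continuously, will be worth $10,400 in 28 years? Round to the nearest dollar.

$3,569

P = A·e^(−rt) = 10,400·e^(−1.0696).
e^(−1.0696) ≈ 0.34314574827, so P ≈ 3,568.7158.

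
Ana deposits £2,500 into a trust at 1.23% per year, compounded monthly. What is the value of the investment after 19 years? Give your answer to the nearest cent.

Periodic rate = 1.23%/12 = 0.001025; periods = 12·19 = 228.
A = 2,500·(1 + 0.001025)^228 ≈ 2,500·1.263114265 ≈ 3,157.7857.

£3,157.79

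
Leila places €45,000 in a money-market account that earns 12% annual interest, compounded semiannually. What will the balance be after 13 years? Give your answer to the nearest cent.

€204,722.23

Growth factor = (1 + 0.06)^26 ≈ 4.54938296293.
A ≈ 45,000 × 4.54938296293 ≈ 204,722.2333.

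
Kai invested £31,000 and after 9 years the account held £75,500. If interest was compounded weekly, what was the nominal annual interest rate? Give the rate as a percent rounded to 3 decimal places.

(1 + r/52)^468 = 75,500/31,000 = 2.43548.
1 + r/52 = 2.43548^(1/468) ≈ 1.001904, so r/52 ≈ 0.00190383.
r ≈ 52·0.00190383 = 9.89992%.

9.900%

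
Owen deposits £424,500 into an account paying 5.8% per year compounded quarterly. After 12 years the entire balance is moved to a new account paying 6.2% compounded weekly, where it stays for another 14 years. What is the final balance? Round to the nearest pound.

Phase 1: 424,500·(1 + 0.0145)^48 ≈ 847,180.9086.
Phase 2: 847,180.9086·(1 + 0.062/52)^728 ≈ 2,017,061.8640.

£2,017,062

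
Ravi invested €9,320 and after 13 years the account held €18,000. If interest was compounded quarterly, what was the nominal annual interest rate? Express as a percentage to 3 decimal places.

(1 + r/4)^52 = 18,000/9,320 = 1.93133.
1 + r/4 = 1.93133^(1/52) ≈ 1.012738, so r/4 ≈ 0.0127383.
r ≈ 4·0.0127383 = 5.09533%.

5.095%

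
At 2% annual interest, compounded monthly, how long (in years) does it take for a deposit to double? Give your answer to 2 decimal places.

(1 + 0.00166667)^(12t) = 2.
12t = ln 2 / ln(1 + 0.00166667) ≈ 0.69315/0.00166528 ≈ 416.2348.
t ≈ 34.6862.

34.69 years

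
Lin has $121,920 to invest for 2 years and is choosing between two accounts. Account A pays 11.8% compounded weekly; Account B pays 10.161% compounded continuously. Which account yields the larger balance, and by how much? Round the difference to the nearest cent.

Account A growth factor: (1 + 0.118/52)^104 ≈ 1.26583582494; balance ≈ 154,330.7038.
Account B growth factor: e^(0.10161·2) = e^0.20322 ≈ 1.22534201384; balance ≈ 149,393.6983.
Account A is larger by 4,937.0054.

Account A, by $4,937.01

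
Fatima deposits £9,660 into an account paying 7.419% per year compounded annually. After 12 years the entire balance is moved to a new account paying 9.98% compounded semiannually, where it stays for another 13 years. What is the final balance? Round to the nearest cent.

£80,871.73

Phase 1: 9,660·(1 + 0.07419)^12 ≈ 22,800.8159.
Phase 2: 22,800.8159·(1 + 0.0499)^26 ≈ 80,871.7267.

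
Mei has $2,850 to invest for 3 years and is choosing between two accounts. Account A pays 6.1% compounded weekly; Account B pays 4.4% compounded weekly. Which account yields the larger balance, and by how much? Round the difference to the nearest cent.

Account A, by $169.98

Account A growth factor: (1 + 0.061/52)^156 ≈ 1.200685624; balance ≈ 3,421.9540.
Account B growth factor: (1 + 0.044/52)^156 ≈ 1.14104463; balance ≈ 3,251.9772.
Account A is larger by 169.9768.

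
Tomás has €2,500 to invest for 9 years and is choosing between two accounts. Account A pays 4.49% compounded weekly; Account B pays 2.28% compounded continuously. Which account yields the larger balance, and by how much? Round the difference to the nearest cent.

Account A, by €674.80

A: (1 + 0.0449/52)^468 ≈ 1.497692571, so 2,500 × 1.497692571 ≈ 3,744.2314.
B: e^(0.0228·9) = e^0.2052 ≈ 1.227770595, so 2,500 × 1.227770595 ≈ 3,069.4265.
Difference ≈ 674.8049 in favor of A.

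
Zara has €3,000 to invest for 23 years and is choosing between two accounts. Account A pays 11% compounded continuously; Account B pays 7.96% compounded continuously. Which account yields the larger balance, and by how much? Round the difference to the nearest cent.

A: e^(0.11·23) = e^2.53 ≈ 12.553506137, so 3,000 × 12.553506137 ≈ 37,660.5184.
B: e^(0.0796·23) = e^1.8308 ≈ 6.2388757632, so 3,000 × 6.2388757632 ≈ 18,716.6273.
Difference ≈ 18,943.8911 in favor of A.

Account A, by €18,943.89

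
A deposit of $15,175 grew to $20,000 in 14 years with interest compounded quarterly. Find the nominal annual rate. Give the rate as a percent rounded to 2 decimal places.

1.98%

The 56-period growth factor is 20,000/15,175 = 1.31796.
r/4 = 1.31796^(1/56) − 1 ≈ 0.00494223, so r ≈ 4·0.00494223 = 1.97689%.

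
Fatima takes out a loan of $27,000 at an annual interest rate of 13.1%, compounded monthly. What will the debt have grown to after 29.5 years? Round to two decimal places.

Growth factor = (1 + 0.131/12)^354 ≈ 46.69133214512.
A ≈ 27,000 × 46.69133214512 ≈ 1,260,665.9679.

$1,260,665.97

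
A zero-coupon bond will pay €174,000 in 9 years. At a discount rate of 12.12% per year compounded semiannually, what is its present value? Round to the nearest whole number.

Growth factor = (1 + 0.0606)^18 ≈ 2.88356144488.
P = 174,000/2.88356144488 ≈ 60,342.0469.

€60,342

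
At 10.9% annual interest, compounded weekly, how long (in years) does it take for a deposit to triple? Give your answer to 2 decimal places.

(1 + 0.00209615)^(52t) = 3.
52t = ln 3 / ln(1 + 0.00209615) ≈ 1.0986/0.00209396 ≈ 524.6577.
t ≈ 10.0896.

10.09 years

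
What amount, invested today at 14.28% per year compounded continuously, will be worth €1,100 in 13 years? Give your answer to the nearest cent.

€171.86

P = A·e^(−rt) = 1,100·e^(−1.8564).
e^(−1.8564) ≈ 0.1562340618, so P ≈ 171.8575.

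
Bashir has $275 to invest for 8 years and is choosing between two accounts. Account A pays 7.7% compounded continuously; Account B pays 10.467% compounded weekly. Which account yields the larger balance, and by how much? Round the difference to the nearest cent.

Account A growth factor: e^(0.077·8) = e^0.616 ≈ 1.85150718; balance ≈ 509.1645.
Account B growth factor: (1 + 0.10467/52)^416 ≈ 2.30831628; balance ≈ 634.7870.
Account B is larger by 125.6225.

Account B, by $125.62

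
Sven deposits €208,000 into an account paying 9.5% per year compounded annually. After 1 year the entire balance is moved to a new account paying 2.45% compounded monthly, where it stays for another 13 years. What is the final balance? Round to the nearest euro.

€313,083

Phase 1: 208,000·(1 + 0.095)^1 ≈ 227,760.0000.
Phase 2: 227,760.0000·(1 + 0.0245/12)^156 ≈ 313,082.8179.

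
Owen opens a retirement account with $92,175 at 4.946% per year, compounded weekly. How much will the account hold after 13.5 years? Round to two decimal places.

$179,662.77

Growth factor = (1 + 0.04946/52)^702 ≈ 1.94914858421.
A ≈ 92,175 × 1.94914858421 ≈ 179,662.7707.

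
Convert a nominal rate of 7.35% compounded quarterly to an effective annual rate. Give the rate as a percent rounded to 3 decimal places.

EAR = (1 + 7.35%/4)^4 − 1 = (1 + 0.018375)^4 − 1.
(1 + 0.018375)^4 ≈ 1.075551, so EAR ≈ 7.55508%.

7.555%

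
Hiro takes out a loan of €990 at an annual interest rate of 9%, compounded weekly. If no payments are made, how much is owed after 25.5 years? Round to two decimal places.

€9,805.72

Periodic rate = 9%/52 = 0.00173077; periods = 52·25.5 = 1326.
A = 990·(1 + 0.09/52)^1326 ≈ 990·9.904767738 ≈ 9,805.7201.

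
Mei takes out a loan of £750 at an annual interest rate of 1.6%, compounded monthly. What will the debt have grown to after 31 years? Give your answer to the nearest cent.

Growth factor = (1 + 0.016/12)^372 ≈ 1.641597129.
A ≈ 750 × 1.641597129 ≈ 1,231.1978.

£1,231.20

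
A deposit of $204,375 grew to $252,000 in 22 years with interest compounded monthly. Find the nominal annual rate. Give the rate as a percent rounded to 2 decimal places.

(1 + r/12)^264 = 252,000/204,375 = 1.23303.
1 + r/12 = 1.23303^(1/264) ≈ 1.000794, so r/12 ≈ 0.000793771.
r ≈ 12·0.000793771 = 0.95253%.

0.95%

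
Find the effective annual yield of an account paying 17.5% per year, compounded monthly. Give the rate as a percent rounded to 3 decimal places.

EAR = (1 + 17.5%/12)^12 − 1 = (1 + 0.0145833)^12 − 1.
(1 + 0.0145833)^12 ≈ 1.189742, so EAR ≈ 18.97417%.

18.974%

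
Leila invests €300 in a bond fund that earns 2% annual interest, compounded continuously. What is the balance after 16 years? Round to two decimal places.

€413.14

A = P·e^(rt) = 300·e^(0.02·16) = 300·e^0.32.
e^0.32 ≈ 1.37712776, so A ≈ 413.1383.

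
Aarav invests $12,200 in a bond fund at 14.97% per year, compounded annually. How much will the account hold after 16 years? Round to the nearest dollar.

Growth factor = (1 + 0.1497)^16 ≈ 9.31863930239.
A ≈ 12,200 × 9.31863930239 ≈ 113,687.3995.

$113,687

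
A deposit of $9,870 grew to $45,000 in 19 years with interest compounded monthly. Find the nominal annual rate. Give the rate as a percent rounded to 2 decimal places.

8.01%

The 228-period growth factor is 45,000/9,870 = 4.55927.
r/12 = 4.55927^(1/228) − 1 ≈ 0.00667641, so r ≈ 12·0.00667641 = 8.01169%.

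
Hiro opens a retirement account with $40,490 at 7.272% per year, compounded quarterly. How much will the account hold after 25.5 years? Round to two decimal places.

$254,362.51

Periodic rate = 7.272%/4 = 0.01818; periods = 4·25.5 = 102.
A = 40,490·(1 + 0.01818)^102 ≈ 40,490·6.28210690256 ≈ 254,362.5085.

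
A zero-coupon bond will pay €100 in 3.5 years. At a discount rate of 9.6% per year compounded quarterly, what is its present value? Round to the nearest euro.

€72

Growth factor = (1 + 0.024)^14 ≈ 1.3937966.
P = 100/1.3937966 ≈ 71.7465.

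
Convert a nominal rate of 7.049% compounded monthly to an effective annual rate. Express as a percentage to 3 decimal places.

One year is 12 periods at 0.00587417 each: (1 + 0.00587417)^12 ≈ 1.072813.
EAR = 1.072813 − 1 ≈ 7.28126%.

7.281%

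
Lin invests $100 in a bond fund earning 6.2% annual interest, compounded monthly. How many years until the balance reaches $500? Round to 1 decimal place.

(1 + 0.00516667)^(12t) = 500/100 = 5.
12t·ln(1 + 0.00516667) = ln(5); 12t = 1.6094/0.00515337 ≈ 312.3081.
t ≈ 26.0257 years.

26.0 years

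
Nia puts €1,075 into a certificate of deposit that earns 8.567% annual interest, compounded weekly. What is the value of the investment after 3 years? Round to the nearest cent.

€1,389.74

Growth factor = (1 + 0.0016475)^156 ≈ 1.292784631.
A ≈ 1,075 × 1.292784631 ≈ 1,389.7435.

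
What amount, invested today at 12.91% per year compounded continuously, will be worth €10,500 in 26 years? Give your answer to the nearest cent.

P = A·e^(−rt) = 10,500·e^(−3.3566).
e^(−3.3566) ≈ 0.034853559823, so P ≈ 365.9624.

€365.96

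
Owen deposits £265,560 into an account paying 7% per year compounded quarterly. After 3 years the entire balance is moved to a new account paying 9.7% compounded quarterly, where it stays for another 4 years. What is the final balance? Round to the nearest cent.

£479,812.15

After 3 years at 7%: 265,560 × 1.23143931494 ≈ 327,021.0245.
Then 4 years at 9.7%: 327,021.0245 × 1.4672210935 ≈ 479,812.1451.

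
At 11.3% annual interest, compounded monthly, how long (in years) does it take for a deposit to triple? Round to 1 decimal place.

9.8 years

(1 + 0.00941667)^(12t) = 3.
12t = ln 3 / ln(1 + 0.00941667) ≈ 1.0986/0.00937261 ≈ 117.2152.
t ≈ 9.7679.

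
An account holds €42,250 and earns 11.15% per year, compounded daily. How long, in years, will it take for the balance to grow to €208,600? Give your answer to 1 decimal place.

14.3 years

(1 + 0.000305479)^(365t) = 208,600/42,250 = 4.9373.
365t·ln(1 + 0.000305479) = ln(4.9373); 365t = 1.5968/0.000305433 ≈ 5228.0376.
t ≈ 14.3234 years.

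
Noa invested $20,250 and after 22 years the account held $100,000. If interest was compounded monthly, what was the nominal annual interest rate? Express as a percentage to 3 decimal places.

7.281%

(1 + r/12)^264 = 100,000/20,250 = 4.93827.
1 + r/12 = 4.93827^(1/264) ≈ 1.006068, so r/12 ≈ 0.00606763.
r ≈ 12·0.00606763 = 7.28116%.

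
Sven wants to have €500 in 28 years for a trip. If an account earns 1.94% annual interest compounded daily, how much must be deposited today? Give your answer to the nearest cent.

Growth factor = (1 + 0.0194/365)^10220 ≈ 1.72148203.
P = 500/1.72148203 ≈ 290.4474.

€290.45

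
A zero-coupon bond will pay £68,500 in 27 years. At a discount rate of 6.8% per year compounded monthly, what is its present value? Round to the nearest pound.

£10,979

Growth factor = (1 + 0.068/12)^324 ≈ 6.2389853741.
P = 68,500/6.2389853741 ≈ 10,979.3493.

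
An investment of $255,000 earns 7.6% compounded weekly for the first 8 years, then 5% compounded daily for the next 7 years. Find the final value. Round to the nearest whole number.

Phase 1: 255,000·(1 + 0.076/52)^416 ≈ 468,164.4719.
Phase 2: 468,164.4719·(1 + 0.05/365)^2555 ≈ 664,341.0848.

$664,341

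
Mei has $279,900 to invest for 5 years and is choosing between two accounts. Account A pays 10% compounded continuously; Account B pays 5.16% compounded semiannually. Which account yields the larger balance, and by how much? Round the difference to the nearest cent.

Account A growth factor: e^(0.1·5) = e^0.5 ≈ 1.6487212707; balance ≈ 461,477.0837.
Account B growth factor: (1 + 0.0258)^10 ≈ 1.29011061109; balance ≈ 361,101.9600.
Account A is larger by 100,375.1236.

Account A, by $100,375.12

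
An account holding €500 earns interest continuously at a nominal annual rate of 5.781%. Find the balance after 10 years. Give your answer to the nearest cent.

€891.32

A = P·e^(rt) = 500·e^(0.05781·10) = 500·e^0.5781.
e^0.5781 ≈ 1.78264818, so A ≈ 891.3241.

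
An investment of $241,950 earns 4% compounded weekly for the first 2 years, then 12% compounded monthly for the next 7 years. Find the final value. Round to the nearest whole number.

After 2 years at 4%: 241,950 × 1.08325375336 ≈ 262,093.2456.
Then 7 years at 12%: 262,093.2456 × 2.30672274404 ≈ 604,576.4507.

$604,576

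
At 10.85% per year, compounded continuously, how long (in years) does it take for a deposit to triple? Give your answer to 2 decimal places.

10.13 years

e^(0.1085t) = 3, so 0.1085t = ln 3 ≈ 1.0986.
t ≈ 1.0986/0.1085 ≈ 10.1255.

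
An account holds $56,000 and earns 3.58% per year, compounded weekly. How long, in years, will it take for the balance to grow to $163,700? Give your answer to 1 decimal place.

30.0 years

(1 + 0.000688462)^(52t) = 163,700/56,000 = 2.9232.
52t·ln(1 + 0.000688462) = ln(2.9232); 52t = 1.0727/0.000688225 ≈ 1558.6245.
t ≈ 29.9735 years.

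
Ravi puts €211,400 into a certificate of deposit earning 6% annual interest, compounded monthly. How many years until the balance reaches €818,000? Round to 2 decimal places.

22.61 years

We need (1 + 0.005)^(12t) = 3.8694, so 12t = ln 3.8694 / ln 1.005 ≈ 271.2980.
t ≈ 271.2980/12 = 22.6082 years.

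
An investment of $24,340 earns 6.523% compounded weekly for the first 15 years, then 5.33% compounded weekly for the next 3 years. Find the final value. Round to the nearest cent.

$75,927.28

After 15 years at 6.523%: 24,340 × 2.6586987666 ≈ 64,712.7280.
Then 3 years at 5.33%: 64,712.7280 × 1.1732974372 ≈ 75,927.2779.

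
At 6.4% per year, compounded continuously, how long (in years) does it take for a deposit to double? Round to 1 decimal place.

e^(0.064t) = 2, so 0.064t = ln 2 ≈ 0.69315.
t ≈ 0.69315/0.064 ≈ 10.8304.

10.8 years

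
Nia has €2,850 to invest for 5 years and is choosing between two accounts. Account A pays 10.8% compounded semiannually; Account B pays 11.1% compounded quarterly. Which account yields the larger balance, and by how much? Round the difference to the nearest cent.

A: (1 + 0.054)^10 ≈ 1.692022402, so 2,850 × 1.692022402 ≈ 4,822.2638.
B: (1 + 0.02775)^20 ≈ 1.728819725, so 2,850 × 1.728819725 ≈ 4,927.1362.
Difference ≈ 104.8724 in favor of B.

Account B, by €104.87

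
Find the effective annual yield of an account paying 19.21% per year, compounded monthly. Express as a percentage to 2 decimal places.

20.99%

EAR = (1 + 19.21%/12)^12 − 1 = (1 + 0.0160083)^12 − 1.
(1 + 0.0160083)^12 ≈ 1.209949, so EAR ≈ 20.99495%.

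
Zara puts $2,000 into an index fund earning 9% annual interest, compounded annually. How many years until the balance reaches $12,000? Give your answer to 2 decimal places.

We need (1 + 0.09)^t = 6, so t = ln 6 / ln 1.09 ≈ 20.7915.

20.79 years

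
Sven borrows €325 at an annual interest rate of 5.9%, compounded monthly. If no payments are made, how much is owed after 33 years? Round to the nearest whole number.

Periodic rate = 5.9%/12 = 0.00491667; periods = 12·33 = 396.
A = 325·(1 + 0.059/12)^396 ≈ 325·6.974281112 ≈ 2,266.6414.

€2,267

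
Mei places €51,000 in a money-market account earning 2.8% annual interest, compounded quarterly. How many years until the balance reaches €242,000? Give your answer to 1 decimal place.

We need (1 + 0.007)^(4t) = 4.7451, so 4t = ln 4.7451 / ln 1.007 ≈ 223.2222.
t ≈ 223.2222/4 = 55.8056 years.

55.8 years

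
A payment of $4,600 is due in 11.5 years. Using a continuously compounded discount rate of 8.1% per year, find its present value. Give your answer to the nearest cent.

$1,812.23

P = A·e^(−rt) = 4,600·e^(−0.9315).
e^(−0.9315) ≈ 0.3939623235, so P ≈ 1,812.2267.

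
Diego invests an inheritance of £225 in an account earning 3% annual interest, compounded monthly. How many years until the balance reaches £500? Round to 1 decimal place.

We need (1 + 0.0025)^(12t) = 2.2222, so 12t = ln 2.2222 / ln 1.0025 ≈ 319.8022.
t ≈ 319.8022/12 = 26.6502 years.

26.7 years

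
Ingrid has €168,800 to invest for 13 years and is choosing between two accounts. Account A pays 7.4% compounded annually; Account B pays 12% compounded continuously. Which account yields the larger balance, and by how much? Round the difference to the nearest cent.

Account B, by €376,288.80

A: (1 + 0.074)^13 ≈ 2.52962216358, so 168,800 × 2.52962216358 ≈ 427,000.2212.
B: e^(0.12·13) = e^1.56 ≈ 4.75882124514, so 168,800 × 4.75882124514 ≈ 803,289.0262.
Difference ≈ 376,288.8050 in favor of B.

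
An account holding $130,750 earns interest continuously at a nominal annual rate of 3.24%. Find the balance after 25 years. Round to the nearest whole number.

A = P·e^(rt) = 130,750·e^(0.0324·25) = 130,750·e^0.81.
e^0.81 ≈ 2.24790798668, so A ≈ 293,913.9693.

$293,914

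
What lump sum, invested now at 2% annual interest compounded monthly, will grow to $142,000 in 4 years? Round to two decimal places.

$131,091.25

Growth factor = (1 + 0.02/12)^48 ≈ 1.08321493108.
P = 142,000/1.08321493108 ≈ 131,091.2506.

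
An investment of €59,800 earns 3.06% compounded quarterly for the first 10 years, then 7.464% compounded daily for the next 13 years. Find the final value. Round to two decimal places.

€214,018.39

Phase 1: 59,800·(1 + 0.00765)^40 ≈ 81,112.8298.
Phase 2: 81,112.8298·(1 + 0.07464/365)^4745 ≈ 214,018.3904.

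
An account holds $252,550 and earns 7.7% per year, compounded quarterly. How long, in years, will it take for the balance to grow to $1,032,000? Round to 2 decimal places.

18.46 years

(1 + 0.01925)^(4t) = 1,032,000/252,550 = 4.0863.
4t·ln(1 + 0.01925) = ln(4.0863); 4t = 1.4076/0.0190671 ≈ 73.8260.
t ≈ 18.4565 years.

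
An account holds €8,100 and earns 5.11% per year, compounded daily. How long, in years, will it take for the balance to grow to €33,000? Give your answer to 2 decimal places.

27.49 years

(1 + 0.00014)^(365t) = 33,000/8,100 = 4.0741.
365t·ln(1 + 0.00014) = ln(4.0741); 365t = 1.4046/0.00013999 ≈ 10033.8702.
t ≈ 27.4901 years.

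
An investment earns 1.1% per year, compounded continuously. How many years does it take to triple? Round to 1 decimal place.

99.9 years

e^(0.011t) = 3, so 0.011t = ln 3 ≈ 1.0986.
t ≈ 1.0986/0.011 ≈ 99.8738.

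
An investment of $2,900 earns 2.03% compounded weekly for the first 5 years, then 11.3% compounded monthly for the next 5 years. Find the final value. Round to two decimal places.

$5,632.47

After 5 years at 2.03%: 2,900 × 1.106807996 ≈ 3,209.7432.
Then 5 years at 11.3%: 3,209.7432 × 1.754802605 ≈ 5,632.4657.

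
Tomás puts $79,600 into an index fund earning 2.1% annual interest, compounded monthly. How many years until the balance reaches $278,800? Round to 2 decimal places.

59.74 years

(1 + 0.00175)^(12t) = 278,800/79,600 = 3.5025.
12t·ln(1 + 0.00175) = ln(3.5025); 12t = 1.2535/0.00174847 ≈ 716.9012.
t ≈ 59.7418 years.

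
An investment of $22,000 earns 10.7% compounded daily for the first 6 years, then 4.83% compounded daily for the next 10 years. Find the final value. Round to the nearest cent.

$67,756.23

After 6 years at 10.7%: 22,000 × 1.9000988612 ≈ 41,802.1749.
Then 10 years at 4.83%: 41,802.1749 × 1.6208781097 ≈ 67,756.2303.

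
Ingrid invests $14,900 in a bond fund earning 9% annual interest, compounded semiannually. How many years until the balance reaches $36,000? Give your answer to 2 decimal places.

10.02 years

We need (1 + 0.045)^(2t) = 2.4161, so 2t = ln 2.4161 / ln 1.045 ≈ 20.0413.
t ≈ 20.0413/2 = 10.0207 years.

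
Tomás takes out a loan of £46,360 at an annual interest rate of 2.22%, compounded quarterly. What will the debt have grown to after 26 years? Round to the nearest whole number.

Growth factor = (1 + 0.00555)^104 ≈ 1.7782045435.
A ≈ 46,360 × 1.7782045435 ≈ 82,437.5626.

£82,438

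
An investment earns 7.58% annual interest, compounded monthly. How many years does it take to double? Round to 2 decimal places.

(1 + 0.00631667)^(12t) = 2.
12t = ln 2 / ln(1 + 0.00631667) ≈ 0.69315/0.0062968 ≈ 110.0793.
t ≈ 9.1733.

9.17 years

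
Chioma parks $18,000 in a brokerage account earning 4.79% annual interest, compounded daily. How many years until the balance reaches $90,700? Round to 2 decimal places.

33.76 years

(1 + 0.000131233)^(365t) = 90,700/18,000 = 5.0389.
365t·ln(1 + 0.000131233) = ln(5.0389); 365t = 1.6172/0.000131224 ≈ 12323.8304.
t ≈ 33.7639 years.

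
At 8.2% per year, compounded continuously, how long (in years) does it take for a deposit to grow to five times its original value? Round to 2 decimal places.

19.63 years

e^(0.082t) = 5, so 0.082t = ln 5 ≈ 1.6094.
t ≈ 1.6094/0.082 ≈ 19.6273.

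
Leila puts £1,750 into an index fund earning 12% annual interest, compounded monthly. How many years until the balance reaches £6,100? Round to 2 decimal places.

(1 + 0.01)^(12t) = 6,100/1,750 = 3.4857.
12t·ln(1 + 0.01) = ln(3.4857); 12t = 1.2487/0.00995033 ≈ 125.4906.
t ≈ 10.4575 years.

10.46 years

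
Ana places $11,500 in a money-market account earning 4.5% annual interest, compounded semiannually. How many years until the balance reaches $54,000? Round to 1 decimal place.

(1 + 0.0225)^(2t) = 54,000/11,500 = 4.6957.
2t·ln(1 + 0.0225) = ln(4.6957); 2t = 1.5466/0.0222506 ≈ 69.5099.
t ≈ 34.7549 years.

34.8 years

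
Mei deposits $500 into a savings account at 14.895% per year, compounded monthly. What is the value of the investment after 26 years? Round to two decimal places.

$23,469.81

Periodic rate = 14.895%/12 = 0.0124125; periods = 12·26 = 312.
A = 500·(1 + 0.0124125)^312 ≈ 500·46.939620775 ≈ 23,469.8104.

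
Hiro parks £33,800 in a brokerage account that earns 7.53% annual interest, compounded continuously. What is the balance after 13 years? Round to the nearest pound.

£89,960

A = P·e^(rt) = 33,800·e^(0.0753·13) = 33,800·e^0.9789.
e^0.9789 ≈ 2.6615269515, so A ≈ 89,959.6110.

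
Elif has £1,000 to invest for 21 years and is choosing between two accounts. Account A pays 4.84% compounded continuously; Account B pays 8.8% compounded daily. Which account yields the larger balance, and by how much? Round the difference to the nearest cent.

Account B, by £3,582.47

Account A growth factor: e^(0.0484·21) = e^1.0164 ≈ 2.763229212; balance ≈ 2,763.2292.
Account B growth factor: (1 + 0.088/365)^7665 ≈ 6.345699017; balance ≈ 6,345.6990.
Account B is larger by 3,582.4698.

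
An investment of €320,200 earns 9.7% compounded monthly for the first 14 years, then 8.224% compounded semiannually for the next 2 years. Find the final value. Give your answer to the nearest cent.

Phase 1: 320,200·(1 + 0.097/12)^168 ≈ 1,238,289.9280.
Phase 2: 1,238,289.9280·(1 + 0.04112)^4 ≈ 1,454,874.3864.

€1,454,874.39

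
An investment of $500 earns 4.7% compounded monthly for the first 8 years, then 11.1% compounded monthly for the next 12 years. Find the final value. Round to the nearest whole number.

$2,740

Phase 1: 500·(1 + 0.047/12)^96 ≈ 727.6889.
Phase 2: 727.6889·(1 + 0.00925)^144 ≈ 2,740.1033.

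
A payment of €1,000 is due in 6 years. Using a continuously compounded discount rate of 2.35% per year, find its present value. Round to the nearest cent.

P = A·e^(−rt) = 1,000·e^(−0.141).
e^(−0.141) ≈ 0.868489312, so P ≈ 868.4893.

€868.49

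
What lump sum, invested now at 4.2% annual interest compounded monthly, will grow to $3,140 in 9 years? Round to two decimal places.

$2,153.04

Growth factor = (1 + 0.0035)^108 ≈ 1.458400139.
P = 3,140/1.458400139 ≈ 2,153.0442.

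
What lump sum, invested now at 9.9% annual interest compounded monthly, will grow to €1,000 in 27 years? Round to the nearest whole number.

Periodic rate = 9.9%/12 = 0.00825; 324 periods.
P = 1,000/(1 + 0.00825)^324 ≈ 1,000/14.3253994 ≈ 69.8061.

€70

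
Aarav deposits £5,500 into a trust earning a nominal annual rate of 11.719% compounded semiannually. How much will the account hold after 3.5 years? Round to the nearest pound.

£8,194

Periodic rate = 11.719%/2 = 0.058595; periods = 2·3.5 = 7.
A = 5,500·(1 + 0.058595)^7 ≈ 5,500·1.489734477 ≈ 8,193.5396.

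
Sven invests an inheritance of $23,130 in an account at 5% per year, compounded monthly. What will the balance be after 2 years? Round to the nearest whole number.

$25,557

Growth factor = (1 + 0.05/12)^24 ≈ 1.1049413356.
A ≈ 23,130 × 1.1049413356 ≈ 25,557.2931.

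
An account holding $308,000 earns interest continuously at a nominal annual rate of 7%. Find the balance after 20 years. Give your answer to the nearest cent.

A = P·e^(rt) = 308,000·e^(0.07·20) = 308,000·e^1.4.
e^1.4 ≈ 4.055199966845, so A ≈ 1,249,001.5898.

$1,249,001.59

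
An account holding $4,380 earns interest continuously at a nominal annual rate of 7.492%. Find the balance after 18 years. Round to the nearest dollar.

A = P·e^(rt) = 4,380·e^(0.07492·18) = 4,380·e^1.34856.
e^1.34856 ≈ 3.8518748354, so A ≈ 16,871.2118.

$16,871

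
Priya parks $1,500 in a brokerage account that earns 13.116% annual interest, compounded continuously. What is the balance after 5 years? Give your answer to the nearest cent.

$2,890.02

A = P·e^(rt) = 1,500·e^(0.13116·5) = 1,500·e^0.6558.
e^0.6558 ≈ 1.926683248, so A ≈ 2,890.0249.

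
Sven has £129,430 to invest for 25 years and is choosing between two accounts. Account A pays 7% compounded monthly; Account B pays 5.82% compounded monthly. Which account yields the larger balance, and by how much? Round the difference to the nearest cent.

Account A, by £188,447.08

Account A growth factor: (1 + 0.07/12)^300 ≈ 5.7254182093; balance ≈ 741,040.8788.
Account B growth factor: (1 + 0.00485)^300 ≈ 4.26944137039; balance ≈ 552,593.7966.
Account A is larger by 188,447.0823.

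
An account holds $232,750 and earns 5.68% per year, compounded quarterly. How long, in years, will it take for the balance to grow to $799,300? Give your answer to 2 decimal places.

(1 + 0.0142)^(4t) = 799,300/232,750 = 3.4342.
4t·ln(1 + 0.0142) = ln(3.4342); 4t = 1.2338/0.0141001 ≈ 87.5007.
t ≈ 21.8752 years.

21.88 years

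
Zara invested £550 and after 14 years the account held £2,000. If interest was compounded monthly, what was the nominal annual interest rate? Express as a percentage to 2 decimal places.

(1 + r/12)^168 = 2,000/550 = 3.63636.
1 + r/12 = 3.63636^(1/168) ≈ 1.007714, so r/12 ≈ 0.00771403.
r ≈ 12·0.00771403 = 9.25684%.

9.26%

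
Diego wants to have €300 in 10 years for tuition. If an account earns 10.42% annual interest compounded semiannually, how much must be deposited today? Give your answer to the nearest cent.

€108.64

Periodic rate = 10.42%/2 = 0.0521; 20 periods.
P = 300/(1 + 0.0521)^20 ≈ 300/2.76147052 ≈ 108.6378.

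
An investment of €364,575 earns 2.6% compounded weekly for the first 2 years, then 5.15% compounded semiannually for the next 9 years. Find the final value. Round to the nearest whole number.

Phase 1: 364,575·(1 + 0.0005)^104 ≈ 384,029.4706.
Phase 2: 384,029.4706·(1 + 0.02575)^18 ≈ 606,892.8418.

€606,893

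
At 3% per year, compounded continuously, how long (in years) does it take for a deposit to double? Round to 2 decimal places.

e^(0.03t) = 2, so 0.03t = ln 2 ≈ 0.69315.
t ≈ 0.69315/0.03 ≈ 23.1049.

23.10 years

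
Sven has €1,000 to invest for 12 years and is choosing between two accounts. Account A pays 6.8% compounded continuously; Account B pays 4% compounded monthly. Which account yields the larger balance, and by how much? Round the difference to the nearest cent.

Account A, by €646.65

A: e^(0.068·12) = e^0.816 ≈ 2.261435978, so 1,000 × 2.261435978 ≈ 2,261.4360.
B: (1 + 0.04/12)^144 ≈ 1.614784923, so 1,000 × 1.614784923 ≈ 1,614.7849.
Difference ≈ 646.6511 in favor of A.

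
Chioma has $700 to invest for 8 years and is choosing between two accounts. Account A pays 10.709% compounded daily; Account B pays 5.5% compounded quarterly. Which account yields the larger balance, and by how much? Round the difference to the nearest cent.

Account A growth factor: (1 + 0.10709/365)^2920 ≈ 2.355126272; balance ≈ 1,648.5884.
Account B growth factor: (1 + 0.01375)^32 ≈ 1.548059864; balance ≈ 1,083.6419.
Account A is larger by 564.9465.

Account A, by $564.95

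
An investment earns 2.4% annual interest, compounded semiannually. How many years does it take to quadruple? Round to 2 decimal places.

(1 + 0.012)^(2t) = 4.
2t = ln 4 / ln(1 + 0.012) ≈ 1.3863/0.0119286 ≈ 116.2163.
t ≈ 58.1081.

58.11 years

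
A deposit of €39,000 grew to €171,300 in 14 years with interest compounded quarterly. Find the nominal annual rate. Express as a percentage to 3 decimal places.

10.711%

The 56-period growth factor is 171,300/39,000 = 4.39231.
r/4 = 4.39231^(1/56) − 1 ≈ 0.0267782, so r ≈ 4·0.0267782 = 10.71130%.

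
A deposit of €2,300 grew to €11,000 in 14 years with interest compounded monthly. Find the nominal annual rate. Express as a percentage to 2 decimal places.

The 168-period growth factor is 11,000/2,300 = 4.78261.
r/12 = 4.78261^(1/168) − 1 ≈ 0.00935892, so r ≈ 12·0.00935892 = 11.23070%.

11.23%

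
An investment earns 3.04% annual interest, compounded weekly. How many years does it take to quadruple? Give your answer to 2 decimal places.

(1 + 0.000584615)^(52t) = 4.
52t = ln 4 / ln(1 + 0.000584615) ≈ 1.3863/0.000584445 ≈ 2371.9861.
t ≈ 45.6151.

45.62 years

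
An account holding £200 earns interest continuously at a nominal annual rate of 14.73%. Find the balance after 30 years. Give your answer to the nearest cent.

£16,602.65

A = P·e^(rt) = 200·e^(0.1473·30) = 200·e^4.419.
e^4.419 ≈ 83.013230607, so A ≈ 16,602.6461.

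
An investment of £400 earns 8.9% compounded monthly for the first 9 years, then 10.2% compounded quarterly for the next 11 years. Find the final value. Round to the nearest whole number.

After 9 years at 8.9%: 400 × 2.221192537 ≈ 888.4770.
Then 11 years at 10.2%: 888.4770 × 3.028093263 ≈ 2,690.3913.

£2,690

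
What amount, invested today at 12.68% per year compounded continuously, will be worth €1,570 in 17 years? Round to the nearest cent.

P = A·e^(−rt) = 1,570·e^(−2.1556).
e^(−2.1556) ≈ 0.1158336696, so P ≈ 181.8589.

€181.86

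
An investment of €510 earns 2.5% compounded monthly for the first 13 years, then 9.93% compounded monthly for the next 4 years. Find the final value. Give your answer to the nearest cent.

€1,048.00

Phase 1: 510·(1 + 0.025/12)^156 ≈ 705.6170.
Phase 2: 705.6170·(1 + 0.008275)^48 ≈ 1,047.9994.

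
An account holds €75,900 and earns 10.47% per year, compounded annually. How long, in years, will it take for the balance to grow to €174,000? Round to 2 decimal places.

8.33 years

We need (1 + 0.1047)^t = 2.2925, so t = ln 2.2925 / ln 1.1047 ≈ 8.3319.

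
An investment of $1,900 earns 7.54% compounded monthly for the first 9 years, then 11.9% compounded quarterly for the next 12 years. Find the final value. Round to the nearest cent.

Phase 1: 1,900·(1 + 0.0754/12)^108 ≈ 3,737.1782.
Phase 2: 3,737.1782·(1 + 0.02975)^48 ≈ 15,264.0661.

$15,264.07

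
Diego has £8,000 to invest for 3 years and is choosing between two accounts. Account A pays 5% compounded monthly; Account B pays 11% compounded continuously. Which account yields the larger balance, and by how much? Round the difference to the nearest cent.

Account B, by £1,835.97

Account A growth factor: (1 + 0.05/12)^36 ≈ 1.161472231; balance ≈ 9,291.7779.
Account B growth factor: e^(0.11·3) = e^0.33 ≈ 1.3909681285; balance ≈ 11,127.7450.
Account B is larger by 1,835.9672.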